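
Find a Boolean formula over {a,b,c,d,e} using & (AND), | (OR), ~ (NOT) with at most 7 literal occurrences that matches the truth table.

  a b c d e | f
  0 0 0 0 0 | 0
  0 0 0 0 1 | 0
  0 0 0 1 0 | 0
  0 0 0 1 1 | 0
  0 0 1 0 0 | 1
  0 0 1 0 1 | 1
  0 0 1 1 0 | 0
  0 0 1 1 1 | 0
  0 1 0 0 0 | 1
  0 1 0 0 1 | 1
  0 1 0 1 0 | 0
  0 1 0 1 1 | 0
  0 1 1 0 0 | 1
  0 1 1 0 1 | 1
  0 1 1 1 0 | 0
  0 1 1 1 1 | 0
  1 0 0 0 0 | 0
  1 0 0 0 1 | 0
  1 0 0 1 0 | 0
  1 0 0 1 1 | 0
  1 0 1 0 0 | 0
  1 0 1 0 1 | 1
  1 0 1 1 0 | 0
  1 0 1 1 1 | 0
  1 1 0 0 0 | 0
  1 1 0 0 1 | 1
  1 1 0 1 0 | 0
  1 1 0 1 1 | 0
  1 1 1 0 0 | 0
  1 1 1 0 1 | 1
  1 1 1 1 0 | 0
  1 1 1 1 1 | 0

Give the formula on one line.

((b | c) & ((~a | ((~d | ~e) & e)) & ~d))

  (b | c) = 00001111111111110000111111111111
  ~a = 11111111111111110000000000000000
  ~d = 11001100110011001100110011001100
  ~e = 10101010101010101010101010101010
  (~d | ~e) = 11101110111011101110111011101110
  ((~d | ~e) & e) = 01000100010001000100010001000100
  (~a | ((~d | ~e) & e)) = 11111111111111110100010001000100
  ((~a | ((~d | ~e) & e)) & ~d) = 11001100110011000100010001000100
  ((b | c) & ((~a | ((~d | ~e) & e)) & ~d)) = 00001100110011000000010001000100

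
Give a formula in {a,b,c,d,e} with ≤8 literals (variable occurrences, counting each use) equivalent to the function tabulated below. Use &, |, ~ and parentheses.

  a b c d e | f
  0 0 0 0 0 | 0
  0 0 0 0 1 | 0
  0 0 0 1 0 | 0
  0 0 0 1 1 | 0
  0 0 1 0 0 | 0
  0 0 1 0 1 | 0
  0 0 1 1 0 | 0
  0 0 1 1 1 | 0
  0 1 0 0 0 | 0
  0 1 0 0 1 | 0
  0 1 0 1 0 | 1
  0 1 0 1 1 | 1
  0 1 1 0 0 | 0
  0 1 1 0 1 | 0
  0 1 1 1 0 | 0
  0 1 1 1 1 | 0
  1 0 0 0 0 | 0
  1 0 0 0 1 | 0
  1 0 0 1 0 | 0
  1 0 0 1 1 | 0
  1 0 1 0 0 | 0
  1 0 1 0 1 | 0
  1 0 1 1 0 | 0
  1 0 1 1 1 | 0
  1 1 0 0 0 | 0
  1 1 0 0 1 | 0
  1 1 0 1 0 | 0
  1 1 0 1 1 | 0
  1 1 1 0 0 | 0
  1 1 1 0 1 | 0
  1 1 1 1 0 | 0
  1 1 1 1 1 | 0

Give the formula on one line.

  ~a = 11111111111111110000000000000000
  (c | ~a) = 11111111111111110000111100001111
  (b & d) = 00000000001100110000000000110011
  ((c | ~a) & (b & d)) = 00000000001100110000000000000011
  ~c = 11110000111100001111000011110000
  (((c | ~a) & (b & d)) & ~c) = 00000000001100000000000000000000

(((c | ~a) & (b & d)) & ~c)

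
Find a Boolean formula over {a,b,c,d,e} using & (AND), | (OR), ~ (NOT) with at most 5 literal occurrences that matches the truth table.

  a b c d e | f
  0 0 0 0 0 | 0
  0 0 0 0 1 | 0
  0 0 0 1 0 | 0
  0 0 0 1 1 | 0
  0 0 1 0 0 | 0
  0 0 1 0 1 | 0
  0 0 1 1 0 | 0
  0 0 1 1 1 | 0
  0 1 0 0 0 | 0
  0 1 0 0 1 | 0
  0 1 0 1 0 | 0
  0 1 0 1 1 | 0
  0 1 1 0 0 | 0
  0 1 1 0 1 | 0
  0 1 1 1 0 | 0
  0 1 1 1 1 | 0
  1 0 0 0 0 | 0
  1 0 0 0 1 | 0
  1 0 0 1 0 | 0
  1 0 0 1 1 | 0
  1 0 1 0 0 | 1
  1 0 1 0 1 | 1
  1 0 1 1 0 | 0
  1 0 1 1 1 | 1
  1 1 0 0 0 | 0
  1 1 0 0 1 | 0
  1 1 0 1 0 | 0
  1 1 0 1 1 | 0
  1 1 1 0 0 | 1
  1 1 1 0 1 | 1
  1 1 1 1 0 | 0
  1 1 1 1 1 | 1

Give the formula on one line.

  ~d = 11001100110011001100110011001100
  (e | ~d) = 11011101110111011101110111011101
  (c & (e | ~d)) = 00001101000011010000110100001101
  (a & (c & (e | ~d))) = 00000000000000000000110100001101

(a & (c & (e | ~d)))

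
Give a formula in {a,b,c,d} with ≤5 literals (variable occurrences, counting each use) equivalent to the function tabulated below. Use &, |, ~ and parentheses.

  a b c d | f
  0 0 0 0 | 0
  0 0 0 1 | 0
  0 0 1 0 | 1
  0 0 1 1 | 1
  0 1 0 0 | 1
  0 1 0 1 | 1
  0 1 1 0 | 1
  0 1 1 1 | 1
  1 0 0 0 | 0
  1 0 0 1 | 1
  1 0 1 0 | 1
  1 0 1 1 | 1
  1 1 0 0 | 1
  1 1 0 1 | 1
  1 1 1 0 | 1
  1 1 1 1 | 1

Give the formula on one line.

  ~b = 1111000011110000
  (a & d) = 0000000001010101
  (~b & (a & d)) = 0000000001010000
  (c | b) = 0011111100111111
  ((~b & (a & d)) | (c | b)) = 0011111101111111

((~b & (a & d)) | (c | b))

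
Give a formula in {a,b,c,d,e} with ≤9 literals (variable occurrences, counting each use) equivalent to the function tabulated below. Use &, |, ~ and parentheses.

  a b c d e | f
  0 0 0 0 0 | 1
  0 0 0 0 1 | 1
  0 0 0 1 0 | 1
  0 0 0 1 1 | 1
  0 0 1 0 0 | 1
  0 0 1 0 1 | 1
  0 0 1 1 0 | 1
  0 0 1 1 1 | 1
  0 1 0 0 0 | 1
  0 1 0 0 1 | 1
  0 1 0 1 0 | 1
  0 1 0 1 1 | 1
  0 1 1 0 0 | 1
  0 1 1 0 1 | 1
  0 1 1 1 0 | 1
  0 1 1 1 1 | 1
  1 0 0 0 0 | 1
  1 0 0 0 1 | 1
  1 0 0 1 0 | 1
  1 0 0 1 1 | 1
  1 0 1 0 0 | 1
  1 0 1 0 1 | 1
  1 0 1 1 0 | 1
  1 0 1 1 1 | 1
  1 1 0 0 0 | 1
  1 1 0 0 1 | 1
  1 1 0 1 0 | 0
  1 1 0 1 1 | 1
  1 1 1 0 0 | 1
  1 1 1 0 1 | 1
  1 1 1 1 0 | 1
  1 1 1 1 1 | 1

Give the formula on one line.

  ~b = 11111111000000001111111100000000
  (d & ~b) = 00110011000000000011001100000000
  ~a = 11111111111111110000000000000000
  ((d & ~b) | ~a) = 11111111111111110011001100000000
  (c | ((d & ~b) | ~a)) = 11111111111111110011111100001111
  ~d = 11001100110011001100110011001100
  (e | ~d) = 11011101110111011101110111011101
  ((c | ((d & ~b) | ~a)) | (e | ~d)) = 11111111111111111111111111011111

((c | ((d & ~b) | ~a)) | (e | ~d))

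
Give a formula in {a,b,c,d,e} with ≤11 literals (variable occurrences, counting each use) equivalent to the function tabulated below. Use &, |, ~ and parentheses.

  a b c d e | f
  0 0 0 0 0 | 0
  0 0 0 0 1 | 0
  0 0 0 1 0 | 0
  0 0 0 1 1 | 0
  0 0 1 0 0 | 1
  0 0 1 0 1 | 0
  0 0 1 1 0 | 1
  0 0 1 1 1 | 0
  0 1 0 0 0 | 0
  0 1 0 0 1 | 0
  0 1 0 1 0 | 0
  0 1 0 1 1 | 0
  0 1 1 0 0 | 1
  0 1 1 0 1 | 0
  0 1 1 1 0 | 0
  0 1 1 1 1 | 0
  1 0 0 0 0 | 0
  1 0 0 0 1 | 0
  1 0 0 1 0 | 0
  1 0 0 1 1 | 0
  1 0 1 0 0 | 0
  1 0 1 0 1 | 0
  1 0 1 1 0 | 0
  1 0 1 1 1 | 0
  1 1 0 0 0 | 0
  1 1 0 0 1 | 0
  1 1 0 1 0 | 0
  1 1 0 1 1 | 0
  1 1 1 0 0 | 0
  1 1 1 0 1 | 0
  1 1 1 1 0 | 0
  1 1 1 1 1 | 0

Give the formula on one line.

(~a & (((~e & c) | e) & ((~b & ~e) | (~d & ~e))))

  ~a = 11111111111111110000000000000000
  ~e = 10101010101010101010101010101010
  (~e & c) = 00001010000010100000101000001010
  ((~e & c) | e) = 01011111010111110101111101011111
  ~b = 11111111000000001111111100000000
  (~b & ~e) = 10101010000000001010101000000000
  ~d = 11001100110011001100110011001100
  (~d & ~e) = 10001000100010001000100010001000
  ((~b & ~e) | (~d & ~e)) = 10101010100010001010101010001000
  (((~e & c) | e) & ((~b & ~e) | (~d & ~e))) = 00001010000010000000101000001000
  (~a & (((~e & c) | e) & ((~b & ~e) | (~d & ~e)))) = 00001010000010000000000000000000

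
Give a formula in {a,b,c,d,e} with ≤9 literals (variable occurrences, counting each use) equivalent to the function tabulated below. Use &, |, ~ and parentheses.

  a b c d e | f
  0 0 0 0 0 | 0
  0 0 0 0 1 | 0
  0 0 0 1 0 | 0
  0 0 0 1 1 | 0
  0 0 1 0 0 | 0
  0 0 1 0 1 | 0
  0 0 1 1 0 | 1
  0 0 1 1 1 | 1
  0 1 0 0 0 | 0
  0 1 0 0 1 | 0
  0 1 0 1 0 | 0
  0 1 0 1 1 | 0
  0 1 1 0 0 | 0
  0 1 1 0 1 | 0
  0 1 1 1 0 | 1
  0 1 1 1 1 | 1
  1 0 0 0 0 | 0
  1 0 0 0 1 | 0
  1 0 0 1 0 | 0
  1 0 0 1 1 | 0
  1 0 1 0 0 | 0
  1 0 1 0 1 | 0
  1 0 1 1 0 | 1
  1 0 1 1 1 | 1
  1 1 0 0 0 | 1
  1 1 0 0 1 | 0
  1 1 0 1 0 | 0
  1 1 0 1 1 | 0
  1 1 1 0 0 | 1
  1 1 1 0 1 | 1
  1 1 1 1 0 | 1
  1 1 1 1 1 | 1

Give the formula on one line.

(((b & (~d | ~a)) & ((~e | c) & a)) | (c & d))

  ~d = 11001100110011001100110011001100
  ~a = 11111111111111110000000000000000
  (~d | ~a) = 11111111111111111100110011001100
  (b & (~d | ~a)) = 00000000111111110000000011001100
  ~e = 10101010101010101010101010101010
  (~e | c) = 10101111101011111010111110101111
  ((~e | c) & a) = 00000000000000001010111110101111
  ((b & (~d | ~a)) & ((~e | c) & a)) = 00000000000000000000000010001100
  (c & d) = 00000011000000110000001100000011
  (((b & (~d | ~a)) & ((~e | c) & a)) | (c & d)) = 00000011000000110000001110001111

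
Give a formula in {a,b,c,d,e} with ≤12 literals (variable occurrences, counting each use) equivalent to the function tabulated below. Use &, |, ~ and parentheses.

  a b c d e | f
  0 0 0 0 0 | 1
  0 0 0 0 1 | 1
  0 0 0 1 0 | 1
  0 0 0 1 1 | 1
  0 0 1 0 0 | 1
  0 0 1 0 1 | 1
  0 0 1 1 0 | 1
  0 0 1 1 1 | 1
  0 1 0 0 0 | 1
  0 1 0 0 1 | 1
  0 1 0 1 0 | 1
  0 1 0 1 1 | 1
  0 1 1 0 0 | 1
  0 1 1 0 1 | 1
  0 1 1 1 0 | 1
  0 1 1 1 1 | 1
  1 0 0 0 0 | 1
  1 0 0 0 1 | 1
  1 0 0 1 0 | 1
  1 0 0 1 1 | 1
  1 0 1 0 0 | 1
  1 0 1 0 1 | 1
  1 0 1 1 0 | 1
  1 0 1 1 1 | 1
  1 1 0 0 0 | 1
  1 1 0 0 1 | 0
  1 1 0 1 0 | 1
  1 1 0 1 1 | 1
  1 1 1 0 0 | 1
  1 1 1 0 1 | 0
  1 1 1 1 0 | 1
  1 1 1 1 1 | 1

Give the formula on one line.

  (a & b) = 00000000000000000000000011111111
  ((a & b) | e) = 01010101010101010101010111111111
  ~e = 10101010101010101010101010101010
  (~e | d) = 10111011101110111011101110111011
  ~b = 11111111000000001111111100000000
  ((~e | d) | ~b) = 11111111101110111111111110111011
  (((a & b) | e) & ((~e | d) | ~b)) = 01010101000100010101010110111011
  ~a = 11111111111111110000000000000000
  (~b & a) = 00000000000000001111111100000000
  (~a | (~b & a)) = 11111111111111111111111100000000
  ((((a & b) | e) & ((~e | d) | ~b)) | (~a | (~b & a))) = 11111111111111111111111110111011

((((a & b) | e) & ((~e | d) | ~b)) | (~a | (~b & a)))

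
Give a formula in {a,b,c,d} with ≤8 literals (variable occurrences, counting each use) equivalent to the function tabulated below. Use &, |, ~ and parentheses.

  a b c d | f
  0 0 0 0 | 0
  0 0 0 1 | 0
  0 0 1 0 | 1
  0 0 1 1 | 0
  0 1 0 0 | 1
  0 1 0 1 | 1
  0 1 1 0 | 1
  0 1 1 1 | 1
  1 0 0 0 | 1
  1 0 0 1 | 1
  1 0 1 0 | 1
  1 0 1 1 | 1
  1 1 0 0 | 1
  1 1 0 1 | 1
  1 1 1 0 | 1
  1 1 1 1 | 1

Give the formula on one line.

((b | (c & ~d)) | (a | b))

  ~d = 1010101010101010
  (c & ~d) = 0010001000100010
  (b | (c & ~d)) = 0010111100101111
  (a | b) = 0000111111111111
  ((b | (c & ~d)) | (a | b)) = 0010111111111111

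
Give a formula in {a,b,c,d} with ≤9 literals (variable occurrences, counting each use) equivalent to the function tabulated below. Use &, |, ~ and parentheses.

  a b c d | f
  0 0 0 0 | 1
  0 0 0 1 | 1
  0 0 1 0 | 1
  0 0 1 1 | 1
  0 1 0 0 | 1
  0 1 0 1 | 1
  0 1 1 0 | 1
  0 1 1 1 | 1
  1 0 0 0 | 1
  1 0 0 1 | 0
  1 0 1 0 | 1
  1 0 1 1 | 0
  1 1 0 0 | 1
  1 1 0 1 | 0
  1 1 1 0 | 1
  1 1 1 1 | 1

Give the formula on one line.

((((c & (b & ~d)) | ((b & c) & d)) | ~d) | ~a)

  ~d = 1010101010101010
  (b & ~d) = 0000101000001010
  (c & (b & ~d)) = 0000001000000010
  (b & c) = 0000001100000011
  ((b & c) & d) = 0000000100000001
  ((c & (b & ~d)) | ((b & c) & d)) = 0000001100000011
  (((c & (b & ~d)) | ((b & c) & d)) | ~d) = 1010101110101011
  ~a = 1111111100000000
  ((((c & (b & ~d)) | ((b & c) & d)) | ~d) | ~a) = 1111111110101011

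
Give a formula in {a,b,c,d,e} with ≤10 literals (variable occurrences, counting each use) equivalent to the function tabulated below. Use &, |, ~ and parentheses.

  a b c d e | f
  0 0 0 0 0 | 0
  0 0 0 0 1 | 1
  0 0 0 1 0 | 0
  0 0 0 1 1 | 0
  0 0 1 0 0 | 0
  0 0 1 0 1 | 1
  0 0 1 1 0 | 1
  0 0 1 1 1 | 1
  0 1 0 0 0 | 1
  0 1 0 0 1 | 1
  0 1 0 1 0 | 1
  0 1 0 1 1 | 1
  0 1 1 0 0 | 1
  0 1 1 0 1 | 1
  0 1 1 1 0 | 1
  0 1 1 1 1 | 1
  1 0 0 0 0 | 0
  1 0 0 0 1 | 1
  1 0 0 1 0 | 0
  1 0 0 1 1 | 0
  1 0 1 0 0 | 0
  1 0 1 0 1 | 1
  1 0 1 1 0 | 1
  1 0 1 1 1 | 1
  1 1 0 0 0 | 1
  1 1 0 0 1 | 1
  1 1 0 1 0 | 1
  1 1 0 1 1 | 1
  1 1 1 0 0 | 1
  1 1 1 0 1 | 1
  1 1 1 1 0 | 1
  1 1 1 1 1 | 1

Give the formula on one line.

  (d | e) = 01110111011101110111011101110111
  ~c = 11110000111100001111000011110000
  ~d = 11001100110011001100110011001100
  (~c & ~d) = 11000000110000001100000011000000
  (~d | c) = 11001111110011111100111111001111
  (e & (~d | c)) = 01000101010001010100010101000101
  ((~c & ~d) & (e & (~d | c))) = 01000000010000000100000001000000
  (((~c & ~d) & (e & (~d | c))) | c) = 01001111010011110100111101001111
  ((d | e) & (((~c & ~d) & (e & (~d | c))) | c)) = 01000111010001110100011101000111
  (b | ((d | e) & (((~c & ~d) & (e & (~d | c))) | c))) = 01000111111111110100011111111111

(b | ((d | e) & (((~c & ~d) & (e & (~d | c))) | c)))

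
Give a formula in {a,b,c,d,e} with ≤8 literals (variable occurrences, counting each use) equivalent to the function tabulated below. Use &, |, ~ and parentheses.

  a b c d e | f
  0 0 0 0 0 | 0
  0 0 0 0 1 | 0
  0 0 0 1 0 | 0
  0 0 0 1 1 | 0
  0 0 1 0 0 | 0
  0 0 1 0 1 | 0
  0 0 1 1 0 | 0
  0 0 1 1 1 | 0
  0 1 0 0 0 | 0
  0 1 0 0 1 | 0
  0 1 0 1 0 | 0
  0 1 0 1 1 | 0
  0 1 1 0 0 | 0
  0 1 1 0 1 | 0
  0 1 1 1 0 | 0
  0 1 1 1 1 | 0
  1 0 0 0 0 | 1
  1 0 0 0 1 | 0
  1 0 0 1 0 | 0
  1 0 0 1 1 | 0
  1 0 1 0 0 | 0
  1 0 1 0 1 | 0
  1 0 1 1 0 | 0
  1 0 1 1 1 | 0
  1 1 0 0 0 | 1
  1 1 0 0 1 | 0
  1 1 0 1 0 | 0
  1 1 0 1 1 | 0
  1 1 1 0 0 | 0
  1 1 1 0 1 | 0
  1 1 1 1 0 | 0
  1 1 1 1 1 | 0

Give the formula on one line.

((((~b | ~c) & a) & (~d & ~e)) & (d | ~c))

  ~b = 11111111000000001111111100000000
  ~c = 11110000111100001111000011110000
  (~b | ~c) = 11111111111100001111111111110000
  ((~b | ~c) & a) = 00000000000000001111111111110000
  ~d = 11001100110011001100110011001100
  ~e = 10101010101010101010101010101010
  (~d & ~e) = 10001000100010001000100010001000
  (((~b | ~c) & a) & (~d & ~e)) = 00000000000000001000100010000000
  (d | ~c) = 11110011111100111111001111110011
  ((((~b | ~c) & a) & (~d & ~e)) & (d | ~c)) = 00000000000000001000000010000000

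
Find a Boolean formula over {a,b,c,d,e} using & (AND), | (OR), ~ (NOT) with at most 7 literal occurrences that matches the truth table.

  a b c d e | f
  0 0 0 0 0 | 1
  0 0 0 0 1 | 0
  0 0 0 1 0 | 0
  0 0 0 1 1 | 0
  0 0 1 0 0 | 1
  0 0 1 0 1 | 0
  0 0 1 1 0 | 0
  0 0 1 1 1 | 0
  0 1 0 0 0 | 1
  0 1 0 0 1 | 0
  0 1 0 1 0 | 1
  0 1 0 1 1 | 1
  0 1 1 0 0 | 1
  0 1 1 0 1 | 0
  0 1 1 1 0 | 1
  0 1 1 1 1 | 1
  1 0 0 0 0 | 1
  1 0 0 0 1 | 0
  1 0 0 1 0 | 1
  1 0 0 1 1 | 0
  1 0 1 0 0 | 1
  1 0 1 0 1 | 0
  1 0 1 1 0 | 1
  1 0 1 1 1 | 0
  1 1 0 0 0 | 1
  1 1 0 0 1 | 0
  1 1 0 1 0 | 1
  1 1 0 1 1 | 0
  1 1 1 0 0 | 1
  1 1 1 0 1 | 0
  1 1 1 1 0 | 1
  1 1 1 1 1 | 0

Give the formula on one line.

  ~a = 11111111111111110000000000000000
  (~a & d) = 00110011001100110000000000000000
  ~d = 11001100110011001100110011001100
  (~d | b) = 11001100111111111100110011111111
  ((~a & d) & (~d | b)) = 00000000001100110000000000000000
  ~e = 10101010101010101010101010101010
  (a | ~d) = 11001100110011001111111111111111
  (~e & (a | ~d)) = 10001000100010001010101010101010
  (((~a & d) & (~d | b)) | (~e & (a | ~d))) = 10001000101110111010101010101010

(((~a & d) & (~d | b)) | (~e & (a | ~d)))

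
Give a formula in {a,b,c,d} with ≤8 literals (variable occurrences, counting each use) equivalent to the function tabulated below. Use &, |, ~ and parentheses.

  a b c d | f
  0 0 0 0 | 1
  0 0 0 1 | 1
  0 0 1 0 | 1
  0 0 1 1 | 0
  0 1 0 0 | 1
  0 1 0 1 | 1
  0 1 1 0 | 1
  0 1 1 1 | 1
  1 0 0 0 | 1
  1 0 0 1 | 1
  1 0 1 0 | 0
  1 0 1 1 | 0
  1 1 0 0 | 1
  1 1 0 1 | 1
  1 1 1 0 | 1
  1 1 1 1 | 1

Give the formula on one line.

  ~c = 1100110011001100
  (~c | b) = 1100111111001111
  ~a = 1111111100000000
  (~a | ~c) = 1111111111001100
  (b | (~a | ~c)) = 1111111111001111
  ~b = 1111000011110000
  ~d = 1010101010101010
  (~b & ~d) = 1010000010100000
  ((b | (~a | ~c)) & (~b & ~d)) = 1010000010000000
  (b | ((b | (~a | ~c)) & (~b & ~d))) = 1010111110001111
  ((~c | b) | (b | ((b | (~a | ~c)) & (~b & ~d)))) = 1110111111001111

((~c | b) | (b | ((b | (~a | ~c)) & (~b & ~d))))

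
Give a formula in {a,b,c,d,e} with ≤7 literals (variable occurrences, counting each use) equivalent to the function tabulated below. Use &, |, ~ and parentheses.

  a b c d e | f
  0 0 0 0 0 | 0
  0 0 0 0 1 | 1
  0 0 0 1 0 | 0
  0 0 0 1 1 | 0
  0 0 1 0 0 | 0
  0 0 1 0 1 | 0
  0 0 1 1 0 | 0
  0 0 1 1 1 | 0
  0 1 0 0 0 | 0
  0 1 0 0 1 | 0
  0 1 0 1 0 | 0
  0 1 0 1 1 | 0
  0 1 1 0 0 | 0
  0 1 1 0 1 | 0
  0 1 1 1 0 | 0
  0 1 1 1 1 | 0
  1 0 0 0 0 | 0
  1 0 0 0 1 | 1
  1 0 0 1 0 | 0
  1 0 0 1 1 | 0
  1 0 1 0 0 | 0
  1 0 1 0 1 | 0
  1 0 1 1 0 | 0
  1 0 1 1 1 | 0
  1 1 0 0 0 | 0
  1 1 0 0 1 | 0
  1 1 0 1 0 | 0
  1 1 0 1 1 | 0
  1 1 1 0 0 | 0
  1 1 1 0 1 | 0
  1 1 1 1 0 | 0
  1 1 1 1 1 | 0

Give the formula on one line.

((((b & ~a) | (e | d)) & ~c) & (~d & ~b))

  ~a = 11111111111111110000000000000000
  (b & ~a) = 00000000111111110000000000000000
  (e | d) = 01110111011101110111011101110111
  ((b & ~a) | (e | d)) = 01110111111111110111011101110111
  ~c = 11110000111100001111000011110000
  (((b & ~a) | (e | d)) & ~c) = 01110000111100000111000001110000
  ~d = 11001100110011001100110011001100
  ~b = 11111111000000001111111100000000
  (~d & ~b) = 11001100000000001100110000000000
  ((((b & ~a) | (e | d)) & ~c) & (~d & ~b)) = 01000000000000000100000000000000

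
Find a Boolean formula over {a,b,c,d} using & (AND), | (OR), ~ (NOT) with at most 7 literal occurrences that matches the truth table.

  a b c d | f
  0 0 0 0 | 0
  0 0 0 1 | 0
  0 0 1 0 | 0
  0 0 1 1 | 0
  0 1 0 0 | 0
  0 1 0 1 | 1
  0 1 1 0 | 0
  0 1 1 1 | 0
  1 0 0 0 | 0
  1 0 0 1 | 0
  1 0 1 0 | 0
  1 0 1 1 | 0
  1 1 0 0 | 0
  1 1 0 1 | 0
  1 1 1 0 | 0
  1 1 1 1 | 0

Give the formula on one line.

  (b & a) = 0000000000001111
  ~c = 1100110011001100
  (~c & b) = 0000110000001100
  ((b & a) | (~c & b)) = 0000110000001111
  ~a = 1111111100000000
  (d & ~a) = 0101010100000000
  (((b & a) | (~c & b)) & (d & ~a)) = 0000010000000000

(((b & a) | (~c & b)) & (d & ~a))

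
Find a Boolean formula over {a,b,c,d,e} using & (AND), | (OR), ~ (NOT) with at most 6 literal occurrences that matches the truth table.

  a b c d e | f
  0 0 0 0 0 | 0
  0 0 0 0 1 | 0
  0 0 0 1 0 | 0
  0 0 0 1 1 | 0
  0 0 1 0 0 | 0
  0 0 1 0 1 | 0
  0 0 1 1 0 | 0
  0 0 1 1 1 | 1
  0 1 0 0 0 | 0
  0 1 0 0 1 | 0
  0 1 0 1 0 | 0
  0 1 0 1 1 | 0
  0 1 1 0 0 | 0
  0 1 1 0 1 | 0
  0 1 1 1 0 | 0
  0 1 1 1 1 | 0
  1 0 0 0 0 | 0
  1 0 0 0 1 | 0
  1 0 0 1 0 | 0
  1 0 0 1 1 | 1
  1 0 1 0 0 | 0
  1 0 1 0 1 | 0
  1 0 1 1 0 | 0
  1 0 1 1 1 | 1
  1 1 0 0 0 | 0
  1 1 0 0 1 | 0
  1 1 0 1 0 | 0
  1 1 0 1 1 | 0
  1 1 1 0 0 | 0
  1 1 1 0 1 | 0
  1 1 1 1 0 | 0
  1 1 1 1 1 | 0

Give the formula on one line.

(((c | a) & e) & (~e | (~b & d)))

  (c | a) = 00001111000011111111111111111111
  ((c | a) & e) = 00000101000001010101010101010101
  ~e = 10101010101010101010101010101010
  ~b = 11111111000000001111111100000000
  (~b & d) = 00110011000000000011001100000000
  (~e | (~b & d)) = 10111011101010101011101110101010
  (((c | a) & e) & (~e | (~b & d))) = 00000001000000000001000100000000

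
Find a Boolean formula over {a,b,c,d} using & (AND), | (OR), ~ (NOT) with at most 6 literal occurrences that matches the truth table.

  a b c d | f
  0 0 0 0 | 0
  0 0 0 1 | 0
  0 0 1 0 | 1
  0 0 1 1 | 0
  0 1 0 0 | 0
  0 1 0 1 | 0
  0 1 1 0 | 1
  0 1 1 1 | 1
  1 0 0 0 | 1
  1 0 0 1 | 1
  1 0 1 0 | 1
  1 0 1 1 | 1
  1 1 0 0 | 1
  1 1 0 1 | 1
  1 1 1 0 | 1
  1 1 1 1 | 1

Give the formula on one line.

((((~d & ~b) | b) & (c | a)) | a)

  ~d = 1010101010101010
  ~b = 1111000011110000
  (~d & ~b) = 1010000010100000
  ((~d & ~b) | b) = 1010111110101111
  (c | a) = 0011001111111111
  (((~d & ~b) | b) & (c | a)) = 0010001110101111
  ((((~d & ~b) | b) & (c | a)) | a) = 0010001111111111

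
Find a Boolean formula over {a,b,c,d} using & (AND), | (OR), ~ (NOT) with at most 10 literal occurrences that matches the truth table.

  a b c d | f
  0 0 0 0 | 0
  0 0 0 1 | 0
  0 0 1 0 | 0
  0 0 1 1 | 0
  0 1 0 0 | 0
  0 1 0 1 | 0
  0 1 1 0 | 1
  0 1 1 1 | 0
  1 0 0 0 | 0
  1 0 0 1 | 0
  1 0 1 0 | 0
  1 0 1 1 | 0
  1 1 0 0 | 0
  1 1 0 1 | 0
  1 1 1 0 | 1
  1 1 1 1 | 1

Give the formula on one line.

  ~a = 1111111100000000
  ~d = 1010101010101010
  (~d | c) = 1011101110111011
  (~a | (~d | c)) = 1111111110111011
  (~d & ~a) = 1010101000000000
  (a | (~d & ~a)) = 1010101011111111
  ((~a | (~d | c)) & (a | (~d & ~a))) = 1010101010111011
  (b & ((~a | (~d | c)) & (a | (~d & ~a)))) = 0000101000001011
  (c & (b & ((~a | (~d | c)) & (a | (~d & ~a))))) = 0000001000000011

(c & (b & ((~a | (~d | c)) & (a | (~d & ~a)))))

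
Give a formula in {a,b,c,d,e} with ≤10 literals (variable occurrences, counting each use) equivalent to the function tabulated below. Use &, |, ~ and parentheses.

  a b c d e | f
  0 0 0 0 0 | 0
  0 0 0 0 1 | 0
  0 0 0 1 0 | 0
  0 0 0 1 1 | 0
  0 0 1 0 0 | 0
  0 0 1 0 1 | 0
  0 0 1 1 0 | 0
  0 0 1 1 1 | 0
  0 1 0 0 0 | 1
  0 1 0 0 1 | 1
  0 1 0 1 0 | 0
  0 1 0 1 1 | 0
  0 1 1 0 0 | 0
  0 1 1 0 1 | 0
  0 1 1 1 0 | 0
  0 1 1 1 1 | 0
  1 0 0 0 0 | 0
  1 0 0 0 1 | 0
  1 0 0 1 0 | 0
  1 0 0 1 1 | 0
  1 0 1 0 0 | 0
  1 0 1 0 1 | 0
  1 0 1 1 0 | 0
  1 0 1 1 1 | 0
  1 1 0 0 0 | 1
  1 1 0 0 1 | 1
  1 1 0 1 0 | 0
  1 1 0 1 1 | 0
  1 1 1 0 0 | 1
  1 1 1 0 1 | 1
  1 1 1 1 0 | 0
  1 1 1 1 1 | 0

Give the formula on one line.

  ~d = 11001100110011001100110011001100
  (d | b) = 00110011111111110011001111111111
  (~d & (d | b)) = 00000000110011000000000011001100
  ~c = 11110000111100001111000011110000
  (~d & ~c) = 11000000110000001100000011000000
  ((~d & ~c) | a) = 11000000110000001111111111111111
  (c | b) = 00001111111111110000111111111111
  ((c | b) & ~c) = 00000000111100000000000011110000
  (((~d & ~c) | a) | ((c | b) & ~c)) = 11000000111100001111111111111111
  ((~d & (d | b)) & (((~d & ~c) | a) | ((c | b) & ~c))) = 00000000110000000000000011001100

((~d & (d | b)) & (((~d & ~c) | a) | ((c | b) & ~c)))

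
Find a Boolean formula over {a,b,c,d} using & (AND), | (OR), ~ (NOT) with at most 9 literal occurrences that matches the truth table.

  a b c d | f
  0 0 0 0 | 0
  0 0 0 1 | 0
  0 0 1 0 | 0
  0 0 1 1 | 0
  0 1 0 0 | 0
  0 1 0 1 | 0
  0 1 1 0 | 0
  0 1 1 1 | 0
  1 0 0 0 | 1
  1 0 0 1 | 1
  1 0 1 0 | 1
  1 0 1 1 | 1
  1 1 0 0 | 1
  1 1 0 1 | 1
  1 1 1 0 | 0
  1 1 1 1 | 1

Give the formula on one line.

  ~c = 1100110011001100
  (a | ~c) = 1100110011111111
  ((a | ~c) & c) = 0000000000110011
  ~b = 1111000011110000
  (((a | ~c) & c) & ~b) = 0000000000110000
  ~a = 1111111100000000
  (~c | d) = 1101110111011101
  (~a | (~c | d)) = 1111111111011101
  ((((a | ~c) & c) & ~b) | (~a | (~c | d))) = 1111111111111101
  (a & ((((a | ~c) & c) & ~b) | (~a | (~c | d)))) = 0000000011111101

(a & ((((a | ~c) & c) & ~b) | (~a | (~c | d))))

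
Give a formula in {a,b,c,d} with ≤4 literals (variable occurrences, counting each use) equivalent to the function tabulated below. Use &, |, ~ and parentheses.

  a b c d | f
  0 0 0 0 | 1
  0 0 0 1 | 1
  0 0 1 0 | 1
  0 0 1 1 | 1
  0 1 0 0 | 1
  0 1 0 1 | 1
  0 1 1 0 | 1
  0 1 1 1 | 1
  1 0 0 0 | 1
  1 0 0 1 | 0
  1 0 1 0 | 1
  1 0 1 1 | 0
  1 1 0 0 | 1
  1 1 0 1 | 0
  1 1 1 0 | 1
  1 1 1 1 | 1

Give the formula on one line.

  ~d = 1010101010101010
  (b & c) = 0000001100000011
  (~d | (b & c)) = 1010101110101011
  ~a = 1111111100000000
  ((~d | (b & c)) | ~a) = 1111111110101011

((~d | (b & c)) | ~a)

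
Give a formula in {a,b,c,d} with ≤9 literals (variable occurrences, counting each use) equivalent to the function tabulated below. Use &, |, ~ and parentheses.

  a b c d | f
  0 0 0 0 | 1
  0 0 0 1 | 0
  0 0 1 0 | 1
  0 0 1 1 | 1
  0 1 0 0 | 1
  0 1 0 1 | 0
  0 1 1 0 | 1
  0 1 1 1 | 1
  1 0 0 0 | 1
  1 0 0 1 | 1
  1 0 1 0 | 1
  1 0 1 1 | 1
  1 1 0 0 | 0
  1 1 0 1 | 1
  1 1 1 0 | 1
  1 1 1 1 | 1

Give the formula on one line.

  ~d = 1010101010101010
  (c | ~d) = 1011101110111011
  ~b = 1111000011110000
  ~a = 1111111100000000
  (~b | ~a) = 1111111111110000
  ((c | ~d) & (~b | ~a)) = 1011101110110000
  (c & a) = 0000000000110011
  (~a | (c & a)) = 1111111100110011
  (d | (~a | (c & a))) = 1111111101110111
  ((d | (~a | (c & a))) & a) = 0000000001110111
  (((c | ~d) & (~b | ~a)) | ((d | (~a | (c & a))) & a)) = 1011101111110111

(((c | ~d) & (~b | ~a)) | ((d | (~a | (c & a))) & a))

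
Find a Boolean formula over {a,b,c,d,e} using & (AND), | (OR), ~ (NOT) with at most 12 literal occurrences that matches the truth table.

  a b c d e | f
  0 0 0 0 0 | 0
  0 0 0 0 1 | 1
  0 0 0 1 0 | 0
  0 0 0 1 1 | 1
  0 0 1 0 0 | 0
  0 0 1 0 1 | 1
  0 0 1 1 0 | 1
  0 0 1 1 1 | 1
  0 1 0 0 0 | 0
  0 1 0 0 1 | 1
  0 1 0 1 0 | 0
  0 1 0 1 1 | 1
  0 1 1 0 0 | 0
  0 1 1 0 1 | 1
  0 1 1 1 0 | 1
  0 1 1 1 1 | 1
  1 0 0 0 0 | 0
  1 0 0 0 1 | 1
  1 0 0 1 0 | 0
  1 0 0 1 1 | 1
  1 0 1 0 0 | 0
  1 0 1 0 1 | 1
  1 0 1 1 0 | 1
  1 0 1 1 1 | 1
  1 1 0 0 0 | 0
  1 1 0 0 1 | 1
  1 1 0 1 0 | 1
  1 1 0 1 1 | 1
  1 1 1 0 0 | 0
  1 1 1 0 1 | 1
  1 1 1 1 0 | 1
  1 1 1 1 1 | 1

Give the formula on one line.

((((c | (~c & ~d)) & d) | (((~c & a) & d) & b)) | e)

  ~c = 11110000111100001111000011110000
  ~d = 11001100110011001100110011001100
  (~c & ~d) = 11000000110000001100000011000000
  (c | (~c & ~d)) = 11001111110011111100111111001111
  ((c | (~c & ~d)) & d) = 00000011000000110000001100000011
  (~c & a) = 00000000000000001111000011110000
  ((~c & a) & d) = 00000000000000000011000000110000
  (((~c & a) & d) & b) = 00000000000000000000000000110000
  (((c | (~c & ~d)) & d) | (((~c & a) & d) & b)) = 00000011000000110000001100110011
  ((((c | (~c & ~d)) & d) | (((~c & a) & d) & b)) | e) = 01010111010101110101011101110111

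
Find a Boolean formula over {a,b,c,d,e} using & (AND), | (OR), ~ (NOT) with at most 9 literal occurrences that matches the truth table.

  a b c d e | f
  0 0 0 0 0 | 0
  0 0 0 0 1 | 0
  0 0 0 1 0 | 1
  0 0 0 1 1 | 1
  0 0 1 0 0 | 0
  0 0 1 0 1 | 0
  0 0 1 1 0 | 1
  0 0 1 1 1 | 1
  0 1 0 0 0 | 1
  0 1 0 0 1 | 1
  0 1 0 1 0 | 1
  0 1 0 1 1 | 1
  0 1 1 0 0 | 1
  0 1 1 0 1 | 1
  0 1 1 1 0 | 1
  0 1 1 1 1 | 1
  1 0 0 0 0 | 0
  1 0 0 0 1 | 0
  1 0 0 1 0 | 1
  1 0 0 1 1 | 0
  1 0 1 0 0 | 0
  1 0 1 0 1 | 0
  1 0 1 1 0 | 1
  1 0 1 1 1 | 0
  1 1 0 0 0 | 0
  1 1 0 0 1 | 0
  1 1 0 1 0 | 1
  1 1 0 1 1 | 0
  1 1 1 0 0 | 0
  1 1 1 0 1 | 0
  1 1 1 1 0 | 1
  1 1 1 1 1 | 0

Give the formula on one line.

  ~a = 11111111111111110000000000000000
  (e | d) = 01110111011101110111011101110111
  ~e = 10101010101010101010101010101010
  ((e | d) & ~e) = 00100010001000100010001000100010
  (~a | ((e | d) & ~e)) = 11111111111111110010001000100010
  (~a & b) = 00000000111111110000000000000000
  ~c = 11110000111100001111000011110000
  ~d = 11001100110011001100110011001100
  (~c | ~d) = 11111100111111001111110011111100
  ((~a & b) & (~c | ~d)) = 00000000111111000000000000000000
  (((~a & b) & (~c | ~d)) | d) = 00110011111111110011001100110011
  ((~a | ((e | d) & ~e)) & (((~a & b) & (~c | ~d)) | d)) = 00110011111111110010001000100010

((~a | ((e | d) & ~e)) & (((~a & b) & (~c | ~d)) | d))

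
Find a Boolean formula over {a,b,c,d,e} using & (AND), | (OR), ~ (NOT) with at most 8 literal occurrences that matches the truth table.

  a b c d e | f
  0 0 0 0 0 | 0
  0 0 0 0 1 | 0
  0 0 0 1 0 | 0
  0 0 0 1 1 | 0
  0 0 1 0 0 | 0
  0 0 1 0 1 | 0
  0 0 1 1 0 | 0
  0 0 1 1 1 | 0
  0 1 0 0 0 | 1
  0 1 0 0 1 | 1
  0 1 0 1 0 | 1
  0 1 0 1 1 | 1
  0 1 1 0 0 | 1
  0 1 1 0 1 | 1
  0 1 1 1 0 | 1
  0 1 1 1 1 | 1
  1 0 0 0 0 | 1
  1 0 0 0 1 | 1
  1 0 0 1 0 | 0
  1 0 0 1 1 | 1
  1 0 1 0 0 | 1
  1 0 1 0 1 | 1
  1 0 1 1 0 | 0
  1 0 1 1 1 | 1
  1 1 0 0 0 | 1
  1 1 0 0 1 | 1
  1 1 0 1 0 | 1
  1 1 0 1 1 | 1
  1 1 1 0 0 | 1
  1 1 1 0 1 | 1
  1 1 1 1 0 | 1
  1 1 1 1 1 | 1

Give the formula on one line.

((a & (e | (~d & (~e | ~a)))) | b)

  ~d = 11001100110011001100110011001100
  ~e = 10101010101010101010101010101010
  ~a = 11111111111111110000000000000000
  (~e | ~a) = 11111111111111111010101010101010
  (~d & (~e | ~a)) = 11001100110011001000100010001000
  (e | (~d & (~e | ~a))) = 11011101110111011101110111011101
  (a & (e | (~d & (~e | ~a)))) = 00000000000000001101110111011101
  ((a & (e | (~d & (~e | ~a)))) | b) = 00000000111111111101110111111111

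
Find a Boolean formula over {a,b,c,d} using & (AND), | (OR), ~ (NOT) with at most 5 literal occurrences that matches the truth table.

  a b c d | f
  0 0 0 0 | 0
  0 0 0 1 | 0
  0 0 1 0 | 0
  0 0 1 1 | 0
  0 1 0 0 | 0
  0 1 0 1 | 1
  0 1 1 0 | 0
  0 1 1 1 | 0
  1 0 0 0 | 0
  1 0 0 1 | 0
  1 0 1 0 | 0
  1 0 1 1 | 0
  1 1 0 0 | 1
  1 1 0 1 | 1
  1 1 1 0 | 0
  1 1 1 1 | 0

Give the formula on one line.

((~c & (b | c)) & (d | a))

  ~c = 1100110011001100
  (b | c) = 0011111100111111
  (~c & (b | c)) = 0000110000001100
  (d | a) = 0101010111111111
  ((~c & (b | c)) & (d | a)) = 0000010000001100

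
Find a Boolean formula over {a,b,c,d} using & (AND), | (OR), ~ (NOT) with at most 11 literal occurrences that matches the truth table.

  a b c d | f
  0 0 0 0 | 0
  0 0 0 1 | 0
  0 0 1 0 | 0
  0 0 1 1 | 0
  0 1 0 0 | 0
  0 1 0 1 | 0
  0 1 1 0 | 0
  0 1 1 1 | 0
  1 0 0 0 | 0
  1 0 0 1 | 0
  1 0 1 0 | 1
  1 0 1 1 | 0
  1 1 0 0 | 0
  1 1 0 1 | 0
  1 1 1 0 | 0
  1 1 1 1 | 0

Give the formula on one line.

  ~d = 1010101010101010
  (~d & a) = 0000000010101010
  ~b = 1111000011110000
  (a | ~b) = 1111000011111111
  ((a | ~b) & c) = 0011000000110011
  (d | ((a | ~b) & c)) = 0111010101110111
  ~c = 1100110011001100
  (~c | ~b) = 1111110011111100
  ~a = 1111111100000000
  ((~c | ~b) | ~a) = 1111111111111100
  ((d | ((a | ~b) & c)) & ((~c | ~b) | ~a)) = 0111010101110100
  ((~d & a) & ((d | ((a | ~b) & c)) & ((~c | ~b) | ~a))) = 0000000000100000

((~d & a) & ((d | ((a | ~b) & c)) & ((~c | ~b) | ~a)))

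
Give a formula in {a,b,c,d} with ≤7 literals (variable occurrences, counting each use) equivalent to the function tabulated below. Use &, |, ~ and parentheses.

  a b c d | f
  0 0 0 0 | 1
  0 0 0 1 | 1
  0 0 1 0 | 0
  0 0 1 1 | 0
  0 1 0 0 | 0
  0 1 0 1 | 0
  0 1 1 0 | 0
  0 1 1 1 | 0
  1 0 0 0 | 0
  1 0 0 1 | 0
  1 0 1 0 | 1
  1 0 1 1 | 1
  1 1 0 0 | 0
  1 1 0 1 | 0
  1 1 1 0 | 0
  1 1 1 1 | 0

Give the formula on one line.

  ~b = 1111000011110000
  ~c = 1100110011001100
  (a | ~c) = 1100110011111111
  (~b & (a | ~c)) = 1100000011110000
  ~a = 1111111100000000
  (c | ~a) = 1111111100110011
  ((~b & (a | ~c)) & (c | ~a)) = 1100000000110000

((~b & (a | ~c)) & (c | ~a))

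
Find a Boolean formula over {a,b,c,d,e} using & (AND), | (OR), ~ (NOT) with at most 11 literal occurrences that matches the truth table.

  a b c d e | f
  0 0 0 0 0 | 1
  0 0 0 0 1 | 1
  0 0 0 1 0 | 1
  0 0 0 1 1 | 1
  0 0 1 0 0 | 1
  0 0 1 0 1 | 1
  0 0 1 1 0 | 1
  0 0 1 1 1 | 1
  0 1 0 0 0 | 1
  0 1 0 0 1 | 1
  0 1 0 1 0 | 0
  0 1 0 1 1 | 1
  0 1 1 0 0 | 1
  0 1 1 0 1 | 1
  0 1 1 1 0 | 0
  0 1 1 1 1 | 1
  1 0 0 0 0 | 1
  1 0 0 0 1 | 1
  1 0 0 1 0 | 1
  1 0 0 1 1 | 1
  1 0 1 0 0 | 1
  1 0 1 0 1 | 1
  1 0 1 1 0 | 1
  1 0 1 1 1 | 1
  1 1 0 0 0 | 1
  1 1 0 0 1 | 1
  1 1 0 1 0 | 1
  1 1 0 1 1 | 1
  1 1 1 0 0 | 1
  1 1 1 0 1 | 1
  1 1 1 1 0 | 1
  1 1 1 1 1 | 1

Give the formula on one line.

((~b | ((~a | b) & (~d | a))) | ((~d & (~e | ~b)) | e))

  ~b = 11111111000000001111111100000000
  ~a = 11111111111111110000000000000000
  (~a | b) = 11111111111111110000000011111111
  ~d = 11001100110011001100110011001100
  (~d | a) = 11001100110011001111111111111111
  ((~a | b) & (~d | a)) = 11001100110011000000000011111111
  (~b | ((~a | b) & (~d | a))) = 11111111110011001111111111111111
  ~e = 10101010101010101010101010101010
  (~e | ~b) = 11111111101010101111111110101010
  (~d & (~e | ~b)) = 11001100100010001100110010001000
  ((~d & (~e | ~b)) | e) = 11011101110111011101110111011101
  ((~b | ((~a | b) & (~d | a))) | ((~d & (~e | ~b)) | e)) = 11111111110111011111111111111111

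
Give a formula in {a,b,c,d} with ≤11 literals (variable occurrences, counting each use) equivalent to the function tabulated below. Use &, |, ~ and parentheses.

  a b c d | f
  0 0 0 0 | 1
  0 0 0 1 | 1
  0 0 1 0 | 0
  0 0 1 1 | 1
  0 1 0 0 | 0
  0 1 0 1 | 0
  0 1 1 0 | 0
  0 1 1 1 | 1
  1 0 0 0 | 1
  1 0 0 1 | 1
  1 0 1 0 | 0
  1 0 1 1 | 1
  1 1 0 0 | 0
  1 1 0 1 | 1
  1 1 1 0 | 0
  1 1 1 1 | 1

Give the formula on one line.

((((~c | b) & ~b) | ((~d | c) & d)) | (d & a))

  ~c = 1100110011001100
  (~c | b) = 1100111111001111
  ~b = 1111000011110000
  ((~c | b) & ~b) = 1100000011000000
  ~d = 1010101010101010
  (~d | c) = 1011101110111011
  ((~d | c) & d) = 0001000100010001
  (((~c | b) & ~b) | ((~d | c) & d)) = 1101000111010001
  (d & a) = 0000000001010101
  ((((~c | b) & ~b) | ((~d | c) & d)) | (d & a)) = 1101000111010101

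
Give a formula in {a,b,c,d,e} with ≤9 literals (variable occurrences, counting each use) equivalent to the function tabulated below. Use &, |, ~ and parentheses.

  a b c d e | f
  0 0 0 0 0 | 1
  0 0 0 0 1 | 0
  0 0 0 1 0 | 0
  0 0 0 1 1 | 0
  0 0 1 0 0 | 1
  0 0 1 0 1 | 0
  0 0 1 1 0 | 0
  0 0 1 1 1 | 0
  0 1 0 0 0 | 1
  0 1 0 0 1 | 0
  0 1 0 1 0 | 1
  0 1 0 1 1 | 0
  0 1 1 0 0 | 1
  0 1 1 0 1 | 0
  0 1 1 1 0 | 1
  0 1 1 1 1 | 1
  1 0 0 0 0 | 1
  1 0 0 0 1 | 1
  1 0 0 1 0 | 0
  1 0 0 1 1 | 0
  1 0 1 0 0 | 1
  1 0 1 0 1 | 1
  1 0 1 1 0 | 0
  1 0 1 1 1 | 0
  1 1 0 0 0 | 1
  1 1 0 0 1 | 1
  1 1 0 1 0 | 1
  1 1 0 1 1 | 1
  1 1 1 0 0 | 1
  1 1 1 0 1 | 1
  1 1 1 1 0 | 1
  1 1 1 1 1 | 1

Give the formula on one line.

(((c & (~c | d)) | ((~e & ~a) | a)) & (~d | b))

  ~c = 11110000111100001111000011110000
  (~c | d) = 11110011111100111111001111110011
  (c & (~c | d)) = 00000011000000110000001100000011
  ~e = 10101010101010101010101010101010
  ~a = 11111111111111110000000000000000
  (~e & ~a) = 10101010101010100000000000000000
  ((~e & ~a) | a) = 10101010101010101111111111111111
  ((c & (~c | d)) | ((~e & ~a) | a)) = 10101011101010111111111111111111
  ~d = 11001100110011001100110011001100
  (~d | b) = 11001100111111111100110011111111
  (((c & (~c | d)) | ((~e & ~a) | a)) & (~d | b)) = 10001000101010111100110011111111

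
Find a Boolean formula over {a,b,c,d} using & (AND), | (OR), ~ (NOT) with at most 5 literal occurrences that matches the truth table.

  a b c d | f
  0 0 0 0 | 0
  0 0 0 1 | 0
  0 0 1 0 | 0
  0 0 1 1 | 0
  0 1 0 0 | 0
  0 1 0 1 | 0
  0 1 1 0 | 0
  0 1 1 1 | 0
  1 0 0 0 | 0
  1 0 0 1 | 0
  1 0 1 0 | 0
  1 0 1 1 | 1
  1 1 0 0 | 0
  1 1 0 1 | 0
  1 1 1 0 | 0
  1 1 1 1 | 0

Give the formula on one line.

  ~b = 1111000011110000
  (a & ~b) = 0000000011110000
  (c & d) = 0001000100010001
  ((a & ~b) & (c & d)) = 0000000000010000

((a & ~b) & (c & d))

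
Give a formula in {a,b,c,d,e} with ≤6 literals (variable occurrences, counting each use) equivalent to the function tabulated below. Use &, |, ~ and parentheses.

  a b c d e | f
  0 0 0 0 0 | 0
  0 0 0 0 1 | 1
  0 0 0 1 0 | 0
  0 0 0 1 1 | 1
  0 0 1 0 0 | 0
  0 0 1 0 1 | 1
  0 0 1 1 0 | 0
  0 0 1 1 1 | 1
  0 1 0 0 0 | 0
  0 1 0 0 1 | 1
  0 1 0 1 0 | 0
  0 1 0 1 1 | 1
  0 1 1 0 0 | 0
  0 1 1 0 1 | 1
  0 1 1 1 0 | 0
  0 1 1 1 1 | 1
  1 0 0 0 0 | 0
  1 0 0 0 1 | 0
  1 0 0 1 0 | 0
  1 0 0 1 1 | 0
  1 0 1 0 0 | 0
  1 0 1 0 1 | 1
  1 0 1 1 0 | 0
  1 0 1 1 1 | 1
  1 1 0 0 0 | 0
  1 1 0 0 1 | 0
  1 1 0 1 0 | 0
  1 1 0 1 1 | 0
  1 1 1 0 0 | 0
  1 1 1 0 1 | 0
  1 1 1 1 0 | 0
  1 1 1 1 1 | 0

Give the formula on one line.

  ~b = 11111111000000001111111100000000
  (~b & e) = 01010101000000000101010100000000
  (c & (~b & e)) = 00000101000000000000010100000000
  ~a = 11111111111111110000000000000000
  ((c & (~b & e)) | ~a) = 11111111111111110000010100000000
  (((c & (~b & e)) | ~a) & e) = 01010101010101010000010100000000

(((c & (~b & e)) | ~a) & e)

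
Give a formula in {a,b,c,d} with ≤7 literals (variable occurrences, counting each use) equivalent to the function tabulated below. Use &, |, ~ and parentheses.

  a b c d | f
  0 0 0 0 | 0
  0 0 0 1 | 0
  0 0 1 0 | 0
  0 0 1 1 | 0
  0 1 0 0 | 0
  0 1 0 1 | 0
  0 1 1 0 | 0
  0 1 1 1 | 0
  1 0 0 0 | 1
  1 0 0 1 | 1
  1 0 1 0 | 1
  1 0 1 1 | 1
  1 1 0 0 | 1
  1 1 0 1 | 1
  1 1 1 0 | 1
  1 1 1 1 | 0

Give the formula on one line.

  ~c = 1100110011001100
  ~d = 1010101010101010
  (~d | ~c) = 1110111011101110
  ((~d | ~c) & c) = 0010001000100010
  (~c | ((~d | ~c) & c)) = 1110111011101110
  (a & (~c | ((~d | ~c) & c))) = 0000000011101110
  ~b = 1111000011110000
  (a & ~b) = 0000000011110000
  ((a & (~c | ((~d | ~c) & c))) | (a & ~b)) = 0000000011111110

((a & (~c | ((~d | ~c) & c))) | (a & ~b))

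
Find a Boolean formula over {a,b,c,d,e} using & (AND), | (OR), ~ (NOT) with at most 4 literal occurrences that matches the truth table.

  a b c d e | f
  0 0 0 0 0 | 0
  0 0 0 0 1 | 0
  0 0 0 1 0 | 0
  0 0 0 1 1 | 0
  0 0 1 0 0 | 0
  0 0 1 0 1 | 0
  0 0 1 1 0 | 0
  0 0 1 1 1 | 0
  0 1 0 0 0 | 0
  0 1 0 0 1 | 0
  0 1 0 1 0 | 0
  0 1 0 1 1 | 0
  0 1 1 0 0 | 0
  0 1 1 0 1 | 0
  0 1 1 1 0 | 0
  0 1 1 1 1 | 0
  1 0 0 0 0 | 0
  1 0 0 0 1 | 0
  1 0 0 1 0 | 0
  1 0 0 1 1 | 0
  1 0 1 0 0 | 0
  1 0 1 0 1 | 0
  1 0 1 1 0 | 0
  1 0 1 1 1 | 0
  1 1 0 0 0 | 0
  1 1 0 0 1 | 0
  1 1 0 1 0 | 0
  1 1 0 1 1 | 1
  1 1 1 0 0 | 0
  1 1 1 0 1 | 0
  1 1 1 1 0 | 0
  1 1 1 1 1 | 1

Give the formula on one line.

((b & a) & (e & d))

  (b & a) = 00000000000000000000000011111111
  (e & d) = 00010001000100010001000100010001
  ((b & a) & (e & d)) = 00000000000000000000000000010001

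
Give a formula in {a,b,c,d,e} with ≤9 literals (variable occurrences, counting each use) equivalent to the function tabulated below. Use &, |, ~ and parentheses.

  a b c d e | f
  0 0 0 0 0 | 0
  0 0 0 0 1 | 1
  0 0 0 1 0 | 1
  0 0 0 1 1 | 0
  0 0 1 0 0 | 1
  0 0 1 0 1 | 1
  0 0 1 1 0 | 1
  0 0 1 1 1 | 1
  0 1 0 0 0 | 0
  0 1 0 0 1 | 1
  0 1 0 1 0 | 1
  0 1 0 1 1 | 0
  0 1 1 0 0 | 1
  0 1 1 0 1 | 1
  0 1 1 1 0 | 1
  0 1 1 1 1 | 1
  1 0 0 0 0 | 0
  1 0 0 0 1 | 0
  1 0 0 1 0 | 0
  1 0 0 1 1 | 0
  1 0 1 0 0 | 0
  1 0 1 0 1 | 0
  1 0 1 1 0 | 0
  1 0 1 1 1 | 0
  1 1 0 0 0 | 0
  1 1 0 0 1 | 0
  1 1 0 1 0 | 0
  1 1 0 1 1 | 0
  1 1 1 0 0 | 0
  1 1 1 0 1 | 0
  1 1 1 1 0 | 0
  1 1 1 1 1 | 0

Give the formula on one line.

((c | ((e | d) & ((~a | ~c) & (~d | (~c & ~e))))) & ~a)

  (e | d) = 01110111011101110111011101110111
  ~a = 11111111111111110000000000000000
  ~c = 11110000111100001111000011110000
  (~a | ~c) = 11111111111111111111000011110000
  ~d = 11001100110011001100110011001100
  ~e = 10101010101010101010101010101010
  (~c & ~e) = 10100000101000001010000010100000
  (~d | (~c & ~e)) = 11101100111011001110110011101100
  ((~a | ~c) & (~d | (~c & ~e))) = 11101100111011001110000011100000
  ((e | d) & ((~a | ~c) & (~d | (~c & ~e)))) = 01100100011001000110000001100000
  (c | ((e | d) & ((~a | ~c) & (~d | (~c & ~e))))) = 01101111011011110110111101101111
  ((c | ((e | d) & ((~a | ~c) & (~d | (~c & ~e))))) & ~a) = 01101111011011110000000000000000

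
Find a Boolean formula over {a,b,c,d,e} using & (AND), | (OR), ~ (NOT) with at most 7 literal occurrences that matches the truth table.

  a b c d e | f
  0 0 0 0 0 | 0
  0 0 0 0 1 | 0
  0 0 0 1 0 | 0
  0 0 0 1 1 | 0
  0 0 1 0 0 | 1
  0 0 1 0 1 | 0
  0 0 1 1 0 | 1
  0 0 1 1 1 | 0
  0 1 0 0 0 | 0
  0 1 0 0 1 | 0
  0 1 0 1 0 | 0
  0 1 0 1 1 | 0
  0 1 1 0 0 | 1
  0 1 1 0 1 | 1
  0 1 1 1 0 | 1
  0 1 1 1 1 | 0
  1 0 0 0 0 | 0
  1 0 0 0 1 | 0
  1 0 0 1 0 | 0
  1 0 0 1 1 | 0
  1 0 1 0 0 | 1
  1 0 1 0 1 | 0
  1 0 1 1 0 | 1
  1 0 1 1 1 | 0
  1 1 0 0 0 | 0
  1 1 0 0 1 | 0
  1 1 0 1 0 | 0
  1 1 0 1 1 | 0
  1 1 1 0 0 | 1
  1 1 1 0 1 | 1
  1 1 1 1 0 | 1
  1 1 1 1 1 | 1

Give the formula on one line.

((b & ((~d | a) & c)) | ((~e | ~c) & c))

  ~d = 11001100110011001100110011001100
  (~d | a) = 11001100110011001111111111111111
  ((~d | a) & c) = 00001100000011000000111100001111
  (b & ((~d | a) & c)) = 00000000000011000000000000001111
  ~e = 10101010101010101010101010101010
  ~c = 11110000111100001111000011110000
  (~e | ~c) = 11111010111110101111101011111010
  ((~e | ~c) & c) = 00001010000010100000101000001010
  ((b & ((~d | a) & c)) | ((~e | ~c) & c)) = 00001010000011100000101000001111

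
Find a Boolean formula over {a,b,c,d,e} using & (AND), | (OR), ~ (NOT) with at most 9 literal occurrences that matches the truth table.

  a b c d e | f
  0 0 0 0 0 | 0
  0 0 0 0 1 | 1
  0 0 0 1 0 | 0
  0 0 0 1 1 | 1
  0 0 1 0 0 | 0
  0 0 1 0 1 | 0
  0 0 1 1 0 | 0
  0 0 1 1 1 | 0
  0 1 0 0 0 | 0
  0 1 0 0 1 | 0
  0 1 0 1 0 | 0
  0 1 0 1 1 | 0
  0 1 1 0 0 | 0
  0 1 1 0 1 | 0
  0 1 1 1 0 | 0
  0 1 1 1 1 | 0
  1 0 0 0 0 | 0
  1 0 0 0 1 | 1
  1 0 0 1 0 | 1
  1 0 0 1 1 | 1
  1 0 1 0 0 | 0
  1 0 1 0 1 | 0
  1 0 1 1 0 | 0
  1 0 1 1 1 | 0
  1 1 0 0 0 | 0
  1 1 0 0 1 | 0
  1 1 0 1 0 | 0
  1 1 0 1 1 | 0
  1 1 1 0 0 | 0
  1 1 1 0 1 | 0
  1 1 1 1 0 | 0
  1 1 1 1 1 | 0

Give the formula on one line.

  ~e = 10101010101010101010101010101010
  (~e & d) = 00100010001000100010001000100010
  (a & (~e & d)) = 00000000000000000010001000100010
  (e | (a & (~e & d))) = 01010101010101010111011101110111
  ~b = 11111111000000001111111100000000
  ~c = 11110000111100001111000011110000
  (~b & ~c) = 11110000000000001111000000000000
  ((e | (a & (~e & d))) & (~b & ~c)) = 01010000000000000111000000000000

((e | (a & (~e & d))) & (~b & ~c))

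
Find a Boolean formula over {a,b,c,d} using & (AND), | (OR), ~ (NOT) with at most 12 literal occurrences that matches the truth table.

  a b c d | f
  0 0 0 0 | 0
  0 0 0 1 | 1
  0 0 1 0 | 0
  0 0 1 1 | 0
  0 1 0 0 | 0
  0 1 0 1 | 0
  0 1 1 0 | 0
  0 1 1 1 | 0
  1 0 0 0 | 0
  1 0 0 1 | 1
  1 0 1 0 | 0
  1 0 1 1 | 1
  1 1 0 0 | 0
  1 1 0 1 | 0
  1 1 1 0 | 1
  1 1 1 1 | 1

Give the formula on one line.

  (c & a) = 0000000000110011
  ~b = 1111000011110000
  (~b & d) = 0101000001010000
  ((c & a) | (~b & d)) = 0101000001110011
  (c & b) = 0000001100000011
  ~c = 1100110011001100
  (d & a) = 0000000001010101
  (~c | (d & a)) = 1100110011011101
  ((c & b) | (~c | (d & a))) = 1100111111011111
  (((c & a) | (~b & d)) & ((c & b) | (~c | (d & a)))) = 0100000001010011

(((c & a) | (~b & d)) & ((c & b) | (~c | (d & a))))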